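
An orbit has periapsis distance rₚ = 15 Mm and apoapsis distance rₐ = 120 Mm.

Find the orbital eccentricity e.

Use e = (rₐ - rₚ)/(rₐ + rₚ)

Convert to SI: rₚ = 15 Mm = 1.5e+07 m; rₐ = 120 Mm = 1.2e+08 m.
e = (rₐ − rₚ) / (rₐ + rₚ).
e = (1.2e+08 − 1.5e+07) / (1.2e+08 + 1.5e+07) = 1.05e+08 / 1.35e+08 ≈ 0.7778.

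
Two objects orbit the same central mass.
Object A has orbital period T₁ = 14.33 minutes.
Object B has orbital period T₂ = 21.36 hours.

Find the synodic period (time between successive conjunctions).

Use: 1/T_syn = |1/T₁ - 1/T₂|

Convert to SI: T₁ = 14.33 minutes = 859.8 s; T₂ = 21.36 hours = 76896 s.
T_syn = |T₁ · T₂ / (T₁ − T₂)|.
T_syn = |859.8 · 76896 / (859.8 − 76896)| s ≈ 869.5 s = 14.49 minutes.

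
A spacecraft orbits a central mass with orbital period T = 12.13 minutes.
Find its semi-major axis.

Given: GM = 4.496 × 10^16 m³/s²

Convert to SI: T = 12.13 minutes = 727.8 s.
Invert Kepler's third law: a = (GM · T² / (4π²))^(1/3).
Substituting T = 727.8 s and GM = 4.496e+16 m³/s²:
a = (4.496e+16 · (727.8)² / (4π²))^(1/3) m
a ≈ 8.449e+06 m = 8.449 × 10^6 m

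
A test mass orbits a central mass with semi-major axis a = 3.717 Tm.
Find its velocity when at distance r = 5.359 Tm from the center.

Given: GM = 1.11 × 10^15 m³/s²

Convert to SI: a = 3.717 Tm = 3.717e+12 m; r = 5.359 Tm = 5.359e+12 m.
Vis-viva: v = √(GM · (2/r − 1/a)).
2/r − 1/a = 2/5.359e+12 − 1/3.717e+12 = 1.0417e-13 m⁻¹.
v = √(1.11e+15 · 1.0417e-13) m/s ≈ 10.75 m/s = 10.75 m/s.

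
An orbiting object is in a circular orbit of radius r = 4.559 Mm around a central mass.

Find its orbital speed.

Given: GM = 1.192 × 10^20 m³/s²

Convert to SI: r = 4.559 Mm = 4.559e+06 m.
For a circular orbit, gravity supplies the centripetal force, so v = √(GM / r).
v = √(1.192e+20 / 4.559e+06) m/s ≈ 5.113e+06 m/s = 5113 km/s.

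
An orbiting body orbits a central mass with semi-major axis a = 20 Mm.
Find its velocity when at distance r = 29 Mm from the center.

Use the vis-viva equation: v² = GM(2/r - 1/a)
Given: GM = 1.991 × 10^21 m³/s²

Convert to SI: a = 20 Mm = 2e+07 m; r = 29 Mm = 2.9e+07 m.
Vis-viva: v = √(GM · (2/r − 1/a)).
2/r − 1/a = 2/2.9e+07 − 1/2e+07 = 1.89655e-08 m⁻¹.
v = √(1.991e+21 · 1.89655e-08) m/s ≈ 6.145e+06 m/s = 6145 km/s.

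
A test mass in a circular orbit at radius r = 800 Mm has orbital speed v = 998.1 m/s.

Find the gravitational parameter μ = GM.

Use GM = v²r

Convert to SI: r = 800 Mm = 8e+08 m.
For a circular orbit v² = GM/r, so GM = v² · r.
GM = (998.1)² · 8e+08 m³/s² ≈ 7.97e+14 m³/s² = 7.97 × 10^14 m³/s².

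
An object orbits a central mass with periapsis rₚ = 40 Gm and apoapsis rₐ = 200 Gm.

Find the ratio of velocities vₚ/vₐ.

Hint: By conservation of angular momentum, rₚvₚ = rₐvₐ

Convert to SI: rₚ = 40 Gm = 4e+10 m; rₐ = 200 Gm = 2e+11 m.
Conservation of angular momentum gives rₚvₚ = rₐvₐ, so vₚ/vₐ = rₐ/rₚ.
vₚ/vₐ = 2e+11 / 4e+10 ≈ 5.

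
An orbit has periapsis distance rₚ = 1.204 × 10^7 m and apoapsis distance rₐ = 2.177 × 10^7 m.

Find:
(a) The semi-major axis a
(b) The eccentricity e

(a) a = (rₚ + rₐ) / 2 = (1.204e+07 + 2.177e+07) / 2 ≈ 1.69e+07 m = 1.69 × 10^7 m.
(b) e = (rₐ − rₚ) / (rₐ + rₚ) = (2.177e+07 − 1.204e+07) / (2.177e+07 + 1.204e+07) ≈ 0.2878.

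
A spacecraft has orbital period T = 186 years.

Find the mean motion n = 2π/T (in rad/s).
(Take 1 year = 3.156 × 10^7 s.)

Convert to SI: T = 186 years = 5.87016e+09 s.
n = 2π / T.
n = 2π / 5.87016e+09 s ≈ 1.07e-09 rad/s.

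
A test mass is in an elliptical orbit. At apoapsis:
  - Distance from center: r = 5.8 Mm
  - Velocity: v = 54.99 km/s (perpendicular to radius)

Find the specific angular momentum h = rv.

Convert to SI: r = 5.8 Mm = 5.8e+06 m; v = 54.99 km/s = 54990 m/s.
With v perpendicular to r, h = r · v.
h = 5.8e+06 · 54990 m²/s ≈ 3.189e+11 m²/s.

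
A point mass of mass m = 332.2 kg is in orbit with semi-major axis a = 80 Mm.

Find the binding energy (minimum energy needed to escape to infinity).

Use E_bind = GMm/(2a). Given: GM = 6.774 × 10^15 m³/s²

Convert to SI: a = 80 Mm = 8e+07 m.
Total orbital energy is E = −GMm/(2a); binding energy is E_bind = −E = GMm/(2a).
E_bind = 6.774e+15 · 332.2 / (2 · 8e+07) J ≈ 1.406e+10 J = 14.06 GJ.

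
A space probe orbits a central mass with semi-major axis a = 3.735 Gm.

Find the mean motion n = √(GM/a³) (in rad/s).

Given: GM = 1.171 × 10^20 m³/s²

Convert to SI: a = 3.735 Gm = 3.735e+09 m.
n = √(GM / a³).
n = √(1.171e+20 / (3.735e+09)³) rad/s ≈ 4.741e-05 rad/s.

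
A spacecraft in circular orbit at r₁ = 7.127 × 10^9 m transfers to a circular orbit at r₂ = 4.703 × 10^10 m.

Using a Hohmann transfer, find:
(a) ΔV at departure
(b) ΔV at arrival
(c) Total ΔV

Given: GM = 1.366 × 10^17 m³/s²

Transfer semi-major axis: a_t = (r₁ + r₂)/2 = (7.127e+09 + 4.703e+10)/2 = 2.70785e+10 m.
Circular speeds: v₁ = √(GM/r₁) = 4377.96 m/s, v₂ = √(GM/r₂) = 1704.27 m/s.
Transfer speeds (vis-viva v² = GM(2/r − 1/a_t)): v₁ᵗ = 5769.62 m/s, v₂ᵗ = 874.337 m/s.
(a) ΔV₁ = |v₁ᵗ − v₁| ≈ 1392 m/s = 1.392 km/s.
(b) ΔV₂ = |v₂ − v₂ᵗ| ≈ 829.9 m/s = 829.9 m/s.
(c) ΔV_total = ΔV₁ + ΔV₂ ≈ 2222 m/s = 2.222 km/s.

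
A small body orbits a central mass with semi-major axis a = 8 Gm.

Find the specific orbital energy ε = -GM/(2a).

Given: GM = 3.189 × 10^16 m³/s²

Convert to SI: a = 8 Gm = 8e+09 m.
ε = −GM / (2a).
ε = −3.189e+16 / (2 · 8e+09) J/kg ≈ -1.993e+06 J/kg = -1.993 MJ/kg.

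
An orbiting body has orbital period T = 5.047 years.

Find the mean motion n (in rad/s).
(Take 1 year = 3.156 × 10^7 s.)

Convert to SI: T = 5.047 years = 1.59283e+08 s.
n = 2π / T.
n = 2π / 1.59283e+08 s ≈ 3.945e-08 rad/s.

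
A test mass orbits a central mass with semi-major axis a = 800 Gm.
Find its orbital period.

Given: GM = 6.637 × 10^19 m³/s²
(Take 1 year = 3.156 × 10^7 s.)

Convert to SI: a = 800 Gm = 8e+11 m.
Kepler's third law: T = 2π √(a³ / GM).
Substituting a = 8e+11 m and GM = 6.637e+19 m³/s²:
T = 2π √((8e+11)³ / 6.637e+19) s
T ≈ 5.519e+08 s = 17.49 years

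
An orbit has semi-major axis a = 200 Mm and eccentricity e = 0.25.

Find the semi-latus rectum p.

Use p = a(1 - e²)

Convert to SI: a = 200 Mm = 2e+08 m.
p = a (1 − e²).
p = 2e+08 · (1 − (0.25)²) = 2e+08 · 0.9375 ≈ 1.875e+08 m = 187.5 Mm.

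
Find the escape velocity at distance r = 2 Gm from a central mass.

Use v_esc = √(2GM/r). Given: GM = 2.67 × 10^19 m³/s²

Convert to SI: r = 2 Gm = 2e+09 m.
Escape velocity comes from setting total energy to zero: ½v² − GM/r = 0 ⇒ v_esc = √(2GM / r).
v_esc = √(2 · 2.67e+19 / 2e+09) m/s ≈ 1.634e+05 m/s = 163.4 km/s.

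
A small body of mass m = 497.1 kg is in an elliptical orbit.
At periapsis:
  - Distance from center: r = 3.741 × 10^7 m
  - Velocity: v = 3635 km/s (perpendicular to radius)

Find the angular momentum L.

Convert to SI: v = 3635 km/s = 3.635e+06 m/s.
Since v is perpendicular to r, L = m · v · r.
L = 497.1 · 3.635e+06 · 3.741e+07 kg·m²/s ≈ 6.76e+16 kg·m²/s.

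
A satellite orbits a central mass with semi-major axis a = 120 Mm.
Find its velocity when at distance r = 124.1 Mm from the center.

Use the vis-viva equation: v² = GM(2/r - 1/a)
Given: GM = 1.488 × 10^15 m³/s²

Convert to SI: a = 120 Mm = 1.2e+08 m; r = 124.1 Mm = 1.241e+08 m.
Vis-viva: v = √(GM · (2/r − 1/a)).
2/r − 1/a = 2/1.241e+08 − 1/1.2e+08 = 7.7827e-09 m⁻¹.
v = √(1.488e+15 · 7.7827e-09) m/s ≈ 3403 m/s = 3.403 km/s.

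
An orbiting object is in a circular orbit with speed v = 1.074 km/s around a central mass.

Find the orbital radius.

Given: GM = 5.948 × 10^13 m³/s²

Convert to SI: v = 1.074 km/s = 1074 m/s.
For a circular orbit, v² = GM / r, so r = GM / v².
r = 5.948e+13 / (1074)² m ≈ 5.157e+07 m = 5.157 × 10^7 m.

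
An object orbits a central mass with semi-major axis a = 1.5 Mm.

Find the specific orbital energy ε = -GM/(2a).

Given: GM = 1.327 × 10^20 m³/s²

Convert to SI: a = 1.5 Mm = 1.5e+06 m.
ε = −GM / (2a).
ε = −1.327e+20 / (2 · 1.5e+06) J/kg ≈ -4.423e+13 J/kg = -4.423e+04 GJ/kg.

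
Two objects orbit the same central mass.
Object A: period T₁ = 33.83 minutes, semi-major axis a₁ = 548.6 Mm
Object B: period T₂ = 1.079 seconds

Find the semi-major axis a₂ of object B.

Convert to SI: T₁ = 33.83 minutes = 2029.8 s; a₁ = 548.6 Mm = 5.486e+08 m.
Kepler's third law: (T₁/T₂)² = (a₁/a₂)³ ⇒ a₂ = a₁ · (T₂/T₁)^(2/3).
T₂/T₁ = 1.079 / 2029.8 = 0.000531579.
a₂ = 5.486e+08 · (0.000531579)^(2/3) m ≈ 3.6e+06 m = 3.6 Mm.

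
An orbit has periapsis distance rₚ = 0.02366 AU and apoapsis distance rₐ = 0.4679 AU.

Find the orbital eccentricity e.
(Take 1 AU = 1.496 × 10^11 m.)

Convert to SI: rₚ = 0.02366 AU = 3.53954e+09 m; rₐ = 0.4679 AU = 6.99978e+10 m.
e = (rₐ − rₚ) / (rₐ + rₚ).
e = (6.99978e+10 − 3.53954e+09) / (6.99978e+10 + 3.53954e+09) = 6.64583e+10 / 7.35374e+10 ≈ 0.9037.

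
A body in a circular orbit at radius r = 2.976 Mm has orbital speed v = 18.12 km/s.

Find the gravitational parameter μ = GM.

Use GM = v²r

Convert to SI: r = 2.976 Mm = 2.976e+06 m; v = 18.12 km/s = 18120 m/s.
For a circular orbit v² = GM/r, so GM = v² · r.
GM = (18120)² · 2.976e+06 m³/s² ≈ 9.771e+14 m³/s² = 9.771 × 10^14 m³/s².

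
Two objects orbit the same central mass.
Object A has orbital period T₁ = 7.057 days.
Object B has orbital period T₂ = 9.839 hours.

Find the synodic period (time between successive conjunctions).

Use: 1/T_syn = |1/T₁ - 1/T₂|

Convert to SI: T₁ = 7.057 days = 609725 s; T₂ = 9.839 hours = 35420.4 s.
T_syn = |T₁ · T₂ / (T₁ − T₂)|.
T_syn = |609725 · 35420.4 / (609725 − 35420.4)| s ≈ 3.76e+04 s = 10.45 hours.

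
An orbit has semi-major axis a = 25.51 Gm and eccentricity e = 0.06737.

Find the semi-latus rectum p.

Convert to SI: a = 25.51 Gm = 2.551e+10 m.
p = a (1 − e²).
p = 2.551e+10 · (1 − (0.06737)²) = 2.551e+10 · 0.995461 ≈ 2.539e+10 m = 25.39 Gm.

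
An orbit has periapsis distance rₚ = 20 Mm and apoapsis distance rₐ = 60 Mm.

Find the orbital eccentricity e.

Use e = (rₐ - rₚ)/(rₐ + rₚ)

Convert to SI: rₚ = 20 Mm = 2e+07 m; rₐ = 60 Mm = 6e+07 m.
e = (rₐ − rₚ) / (rₐ + rₚ).
e = (6e+07 − 2e+07) / (6e+07 + 2e+07) = 4e+07 / 8e+07 ≈ 0.5.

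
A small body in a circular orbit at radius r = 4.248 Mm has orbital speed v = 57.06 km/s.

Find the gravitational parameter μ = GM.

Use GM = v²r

Convert to SI: r = 4.248 Mm = 4.248e+06 m; v = 57.06 km/s = 57060 m/s.
For a circular orbit v² = GM/r, so GM = v² · r.
GM = (57060)² · 4.248e+06 m³/s² ≈ 1.383e+16 m³/s² = 1.383 × 10^16 m³/s².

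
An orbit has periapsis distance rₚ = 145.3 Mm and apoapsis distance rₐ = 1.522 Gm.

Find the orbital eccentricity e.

Convert to SI: rₚ = 145.3 Mm = 1.453e+08 m; rₐ = 1.522 Gm = 1.522e+09 m.
e = (rₐ − rₚ) / (rₐ + rₚ).
e = (1.522e+09 − 1.453e+08) / (1.522e+09 + 1.453e+08) = 1.3767e+09 / 1.6673e+09 ≈ 0.8257.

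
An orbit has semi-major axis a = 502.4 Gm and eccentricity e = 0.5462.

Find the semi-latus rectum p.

Convert to SI: a = 502.4 Gm = 5.024e+11 m.
p = a (1 − e²).
p = 5.024e+11 · (1 − (0.5462)²) = 5.024e+11 · 0.701666 ≈ 3.525e+11 m = 352.5 Gm.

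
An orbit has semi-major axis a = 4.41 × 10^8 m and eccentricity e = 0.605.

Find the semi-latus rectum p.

p = a (1 − e²).
p = 4.41e+08 · (1 − (0.605)²) = 4.41e+08 · 0.633975 ≈ 2.796e+08 m = 2.796 × 10^8 m.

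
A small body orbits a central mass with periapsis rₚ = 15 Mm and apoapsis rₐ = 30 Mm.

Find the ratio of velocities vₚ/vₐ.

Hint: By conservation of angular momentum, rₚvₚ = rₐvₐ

Convert to SI: rₚ = 15 Mm = 1.5e+07 m; rₐ = 30 Mm = 3e+07 m.
Conservation of angular momentum gives rₚvₚ = rₐvₐ, so vₚ/vₐ = rₐ/rₚ.
vₚ/vₐ = 3e+07 / 1.5e+07 ≈ 2.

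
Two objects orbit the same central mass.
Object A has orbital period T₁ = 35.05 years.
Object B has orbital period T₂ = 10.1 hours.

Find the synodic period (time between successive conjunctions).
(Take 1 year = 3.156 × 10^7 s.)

Convert to SI: T₁ = 35.05 years = 1.10618e+09 s; T₂ = 10.1 hours = 36360 s.
T_syn = |T₁ · T₂ / (T₁ − T₂)|.
T_syn = |1.10618e+09 · 36360 / (1.10618e+09 − 36360)| s ≈ 3.636e+04 s = 10.1 hours.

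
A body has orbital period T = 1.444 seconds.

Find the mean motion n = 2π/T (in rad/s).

n = 2π / T.
n = 2π / 1.444 s ≈ 4.351 rad/s.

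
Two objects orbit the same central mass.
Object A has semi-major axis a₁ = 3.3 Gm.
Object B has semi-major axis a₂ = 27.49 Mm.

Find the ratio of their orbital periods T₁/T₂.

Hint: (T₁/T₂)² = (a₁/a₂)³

Convert to SI: a₁ = 3.3 Gm = 3.3e+09 m; a₂ = 27.49 Mm = 2.749e+07 m.
From Kepler's third law, (T₁/T₂)² = (a₁/a₂)³, so T₁/T₂ = (a₁/a₂)^(3/2).
a₁/a₂ = 3.3e+09 / 2.749e+07 = 120.044.
T₁/T₂ = (120.044)^(3/2) ≈ 1315.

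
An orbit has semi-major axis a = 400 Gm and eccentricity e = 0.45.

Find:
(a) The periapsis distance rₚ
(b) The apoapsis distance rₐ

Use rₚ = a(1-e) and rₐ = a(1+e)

Convert to SI: a = 400 Gm = 4e+11 m.
(a) rₚ = a(1 − e) = 4e+11 · (1 − 0.45) = 4e+11 · 0.55 ≈ 2.2e+11 m = 220 Gm.
(b) rₐ = a(1 + e) = 4e+11 · (1 + 0.45) = 4e+11 · 1.45 ≈ 5.8e+11 m = 580 Gm.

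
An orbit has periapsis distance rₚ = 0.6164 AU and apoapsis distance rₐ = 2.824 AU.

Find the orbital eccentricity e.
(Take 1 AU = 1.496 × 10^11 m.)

Convert to SI: rₚ = 0.6164 AU = 9.22134e+10 m; rₐ = 2.824 AU = 4.2247e+11 m.
e = (rₐ − rₚ) / (rₐ + rₚ).
e = (4.2247e+11 − 9.22134e+10) / (4.2247e+11 + 9.22134e+10) = 3.30257e+11 / 5.14684e+11 ≈ 0.6417.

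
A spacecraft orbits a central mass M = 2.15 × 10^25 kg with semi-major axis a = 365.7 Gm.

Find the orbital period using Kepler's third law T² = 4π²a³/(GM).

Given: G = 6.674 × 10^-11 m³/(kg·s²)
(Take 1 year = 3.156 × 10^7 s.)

Convert to SI: a = 365.7 Gm = 3.657e+11 m.
GM = G · M = 6.674e-11 · 2.15e+25 = 1.43491e+15 m³/s².
Kepler's third law: T = 2π √(a³ / GM).
Substituting a = 3.657e+11 m and GM = 1.43491e+15 m³/s²:
T = 2π √((3.657e+11)³ / 1.43491e+15) s
T ≈ 3.668e+10 s = 1162 years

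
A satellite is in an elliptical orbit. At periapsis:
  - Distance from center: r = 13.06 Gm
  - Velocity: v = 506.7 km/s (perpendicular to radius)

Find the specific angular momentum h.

Convert to SI: r = 13.06 Gm = 1.306e+10 m; v = 506.7 km/s = 506700 m/s.
With v perpendicular to r, h = r · v.
h = 1.306e+10 · 506700 m²/s ≈ 6.618e+15 m²/s.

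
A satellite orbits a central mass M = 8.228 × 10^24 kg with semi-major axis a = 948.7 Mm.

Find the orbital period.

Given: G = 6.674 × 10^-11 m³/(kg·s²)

Convert to SI: a = 948.7 Mm = 9.487e+08 m.
GM = G · M = 6.674e-11 · 8.228e+24 = 5.49137e+14 m³/s².
Kepler's third law: T = 2π √(a³ / GM).
Substituting a = 9.487e+08 m and GM = 5.49137e+14 m³/s²:
T = 2π √((9.487e+08)³ / 5.49137e+14) s
T ≈ 7.835e+06 s = 90.68 days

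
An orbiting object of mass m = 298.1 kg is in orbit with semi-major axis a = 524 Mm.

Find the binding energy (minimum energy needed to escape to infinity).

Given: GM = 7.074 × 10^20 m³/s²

Convert to SI: a = 524 Mm = 5.24e+08 m.
Total orbital energy is E = −GMm/(2a); binding energy is E_bind = −E = GMm/(2a).
E_bind = 7.074e+20 · 298.1 / (2 · 5.24e+08) J ≈ 2.012e+14 J = 201.2 TJ.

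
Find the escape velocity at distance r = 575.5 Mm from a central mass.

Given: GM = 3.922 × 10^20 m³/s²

Convert to SI: r = 575.5 Mm = 5.755e+08 m.
Escape velocity comes from setting total energy to zero: ½v² − GM/r = 0 ⇒ v_esc = √(2GM / r).
v_esc = √(2 · 3.922e+20 / 5.755e+08) m/s ≈ 1.167e+06 m/s = 1167 km/s.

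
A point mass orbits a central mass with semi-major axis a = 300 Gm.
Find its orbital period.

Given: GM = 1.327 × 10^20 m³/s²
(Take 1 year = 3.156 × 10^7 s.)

Convert to SI: a = 300 Gm = 3e+11 m.
Kepler's third law: T = 2π √(a³ / GM).
Substituting a = 3e+11 m and GM = 1.327e+20 m³/s²:
T = 2π √((3e+11)³ / 1.327e+20) s
T ≈ 8.962e+07 s = 2.84 years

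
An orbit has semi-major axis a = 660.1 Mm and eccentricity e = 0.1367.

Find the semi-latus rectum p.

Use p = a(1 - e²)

Convert to SI: a = 660.1 Mm = 6.601e+08 m.
p = a (1 − e²).
p = 6.601e+08 · (1 − (0.1367)²) = 6.601e+08 · 0.981313 ≈ 6.478e+08 m = 647.8 Mm.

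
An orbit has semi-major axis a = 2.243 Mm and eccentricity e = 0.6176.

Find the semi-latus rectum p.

Convert to SI: a = 2.243 Mm = 2.243e+06 m.
p = a (1 − e²).
p = 2.243e+06 · (1 − (0.6176)²) = 2.243e+06 · 0.61857 ≈ 1.387e+06 m = 1.387 Mm.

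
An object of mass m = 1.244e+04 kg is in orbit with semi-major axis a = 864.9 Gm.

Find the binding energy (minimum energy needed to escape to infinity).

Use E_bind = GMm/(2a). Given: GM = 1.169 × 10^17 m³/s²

Convert to SI: a = 864.9 Gm = 8.649e+11 m.
Total orbital energy is E = −GMm/(2a); binding energy is E_bind = −E = GMm/(2a).
E_bind = 1.169e+17 · 1.244e+04 / (2 · 8.649e+11) J ≈ 8.407e+08 J = 840.7 MJ.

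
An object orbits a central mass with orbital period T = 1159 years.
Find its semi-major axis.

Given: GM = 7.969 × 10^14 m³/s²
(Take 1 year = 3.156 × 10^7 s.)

Convert to SI: T = 1159 years = 3.6578e+10 s.
Invert Kepler's third law: a = (GM · T² / (4π²))^(1/3).
Substituting T = 3.6578e+10 s and GM = 7.969e+14 m³/s²:
a = (7.969e+14 · (3.6578e+10)² / (4π²))^(1/3) m
a ≈ 3e+11 m = 300 Gm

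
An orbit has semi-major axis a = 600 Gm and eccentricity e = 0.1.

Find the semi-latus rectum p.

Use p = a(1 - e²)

Convert to SI: a = 600 Gm = 6e+11 m.
p = a (1 − e²).
p = 6e+11 · (1 − (0.1)²) = 6e+11 · 0.99 ≈ 5.94e+11 m = 594 Gm.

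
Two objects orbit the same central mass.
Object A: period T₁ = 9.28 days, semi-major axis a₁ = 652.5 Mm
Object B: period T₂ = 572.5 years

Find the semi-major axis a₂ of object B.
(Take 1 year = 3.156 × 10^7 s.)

Convert to SI: T₁ = 9.28 days = 801792 s; a₁ = 652.5 Mm = 6.525e+08 m; T₂ = 572.5 years = 1.80681e+10 s.
Kepler's third law: (T₁/T₂)² = (a₁/a₂)³ ⇒ a₂ = a₁ · (T₂/T₁)^(2/3).
T₂/T₁ = 1.80681e+10 / 801792 = 22534.6.
a₂ = 6.525e+08 · (22534.6)^(2/3) m ≈ 5.206e+11 m = 520.6 Gm.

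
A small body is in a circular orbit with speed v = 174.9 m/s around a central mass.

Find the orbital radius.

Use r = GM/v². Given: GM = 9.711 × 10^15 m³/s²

For a circular orbit, v² = GM / r, so r = GM / v².
r = 9.711e+15 / (174.9)² m ≈ 3.175e+11 m = 3.175 × 10^11 m.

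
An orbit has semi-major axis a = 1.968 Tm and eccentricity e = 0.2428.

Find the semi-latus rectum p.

Convert to SI: a = 1.968 Tm = 1.968e+12 m.
p = a (1 − e²).
p = 1.968e+12 · (1 − (0.2428)²) = 1.968e+12 · 0.941048 ≈ 1.852e+12 m = 1.852 Tm.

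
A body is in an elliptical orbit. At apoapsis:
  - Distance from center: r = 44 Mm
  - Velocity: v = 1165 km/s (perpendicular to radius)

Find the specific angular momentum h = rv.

Convert to SI: r = 44 Mm = 4.4e+07 m; v = 1165 km/s = 1.165e+06 m/s.
With v perpendicular to r, h = r · v.
h = 4.4e+07 · 1.165e+06 m²/s ≈ 5.126e+13 m²/s.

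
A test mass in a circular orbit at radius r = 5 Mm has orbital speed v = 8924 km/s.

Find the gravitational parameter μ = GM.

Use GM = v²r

Convert to SI: r = 5 Mm = 5e+06 m; v = 8924 km/s = 8.924e+06 m/s.
For a circular orbit v² = GM/r, so GM = v² · r.
GM = (8.924e+06)² · 5e+06 m³/s² ≈ 3.982e+20 m³/s² = 3.982 × 10^20 m³/s².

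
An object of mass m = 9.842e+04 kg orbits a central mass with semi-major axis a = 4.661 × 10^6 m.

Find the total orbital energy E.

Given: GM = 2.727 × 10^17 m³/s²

E = −GMm / (2a).
E = −2.727e+17 · 9.842e+04 / (2 · 4.661e+06) J ≈ -2.879e+15 J = -2.879 PJ.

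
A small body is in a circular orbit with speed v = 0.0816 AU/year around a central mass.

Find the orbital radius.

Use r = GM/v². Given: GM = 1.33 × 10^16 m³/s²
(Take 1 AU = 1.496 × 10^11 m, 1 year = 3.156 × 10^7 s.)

Convert to SI: v = 0.0816 AU/year = 386.798 m/s.
For a circular orbit, v² = GM / r, so r = GM / v².
r = 1.33e+16 / (386.798)² m ≈ 8.89e+10 m = 0.5942 AU.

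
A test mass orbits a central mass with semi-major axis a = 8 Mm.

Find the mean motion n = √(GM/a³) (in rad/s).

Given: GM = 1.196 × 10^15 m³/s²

Convert to SI: a = 8 Mm = 8e+06 m.
n = √(GM / a³).
n = √(1.196e+15 / (8e+06)³) rad/s ≈ 0.001528 rad/s.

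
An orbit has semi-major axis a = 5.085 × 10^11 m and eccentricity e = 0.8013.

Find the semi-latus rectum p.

p = a (1 − e²).
p = 5.085e+11 · (1 − (0.8013)²) = 5.085e+11 · 0.357918 ≈ 1.82e+11 m = 1.82 × 10^11 m.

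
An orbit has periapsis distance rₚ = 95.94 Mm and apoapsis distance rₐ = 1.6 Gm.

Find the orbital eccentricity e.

Convert to SI: rₚ = 95.94 Mm = 9.594e+07 m; rₐ = 1.6 Gm = 1.6e+09 m.
e = (rₐ − rₚ) / (rₐ + rₚ).
e = (1.6e+09 − 9.594e+07) / (1.6e+09 + 9.594e+07) = 1.50406e+09 / 1.69594e+09 ≈ 0.8869.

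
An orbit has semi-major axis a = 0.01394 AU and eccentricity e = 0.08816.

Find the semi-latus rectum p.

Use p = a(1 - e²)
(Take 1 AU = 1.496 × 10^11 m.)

Convert to SI: a = 0.01394 AU = 2.08542e+09 m.
p = a (1 − e²).
p = 2.08542e+09 · (1 − (0.08816)²) = 2.08542e+09 · 0.992228 ≈ 2.069e+09 m = 0.01383 AU.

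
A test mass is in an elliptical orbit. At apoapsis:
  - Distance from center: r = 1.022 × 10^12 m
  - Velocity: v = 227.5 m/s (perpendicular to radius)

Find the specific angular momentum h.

With v perpendicular to r, h = r · v.
h = 1.022e+12 · 227.5 m²/s ≈ 2.325e+14 m²/s.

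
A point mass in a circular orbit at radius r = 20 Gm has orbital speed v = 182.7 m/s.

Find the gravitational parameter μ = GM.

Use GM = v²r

Convert to SI: r = 20 Gm = 2e+10 m.
For a circular orbit v² = GM/r, so GM = v² · r.
GM = (182.7)² · 2e+10 m³/s² ≈ 6.676e+14 m³/s² = 6.676 × 10^14 m³/s².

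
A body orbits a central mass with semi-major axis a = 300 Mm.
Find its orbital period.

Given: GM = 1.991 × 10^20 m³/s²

Convert to SI: a = 300 Mm = 3e+08 m.
Kepler's third law: T = 2π √(a³ / GM).
Substituting a = 3e+08 m and GM = 1.991e+20 m³/s²:
T = 2π √((3e+08)³ / 1.991e+20) s
T ≈ 2314 s = 38.56 minutes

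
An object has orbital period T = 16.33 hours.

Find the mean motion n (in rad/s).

Convert to SI: T = 16.33 hours = 58788 s.
n = 2π / T.
n = 2π / 58788 s ≈ 0.0001069 rad/s.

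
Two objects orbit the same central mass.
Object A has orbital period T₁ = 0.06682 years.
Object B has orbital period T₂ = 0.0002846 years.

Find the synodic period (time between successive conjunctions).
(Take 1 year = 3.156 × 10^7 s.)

Convert to SI: T₁ = 0.06682 years = 2.10884e+06 s; T₂ = 0.0002846 years = 8981.98 s.
T_syn = |T₁ · T₂ / (T₁ − T₂)|.
T_syn = |2.10884e+06 · 8981.98 / (2.10884e+06 − 8981.98)| s ≈ 9020 s = 0.0002858 years.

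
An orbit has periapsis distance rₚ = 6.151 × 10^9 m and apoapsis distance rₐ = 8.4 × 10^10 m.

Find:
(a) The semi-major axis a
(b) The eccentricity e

(a) a = (rₚ + rₐ) / 2 = (6.151e+09 + 8.4e+10) / 2 ≈ 4.508e+10 m = 4.508 × 10^10 m.
(b) e = (rₐ − rₚ) / (rₐ + rₚ) = (8.4e+10 − 6.151e+09) / (8.4e+10 + 6.151e+09) ≈ 0.8635.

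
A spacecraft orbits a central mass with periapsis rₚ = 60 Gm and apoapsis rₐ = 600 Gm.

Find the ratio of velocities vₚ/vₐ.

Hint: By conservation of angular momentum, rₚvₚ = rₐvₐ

Convert to SI: rₚ = 60 Gm = 6e+10 m; rₐ = 600 Gm = 6e+11 m.
Conservation of angular momentum gives rₚvₚ = rₐvₐ, so vₚ/vₐ = rₐ/rₚ.
vₚ/vₐ = 6e+11 / 6e+10 ≈ 10.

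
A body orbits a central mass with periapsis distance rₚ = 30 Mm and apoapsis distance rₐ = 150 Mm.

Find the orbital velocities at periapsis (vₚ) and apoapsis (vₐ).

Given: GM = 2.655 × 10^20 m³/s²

Convert to SI: rₚ = 30 Mm = 3e+07 m; rₐ = 150 Mm = 1.5e+08 m.
Use the vis-viva equation v² = GM(2/r − 1/a) with a = (rₚ + rₐ)/2 = (3e+07 + 1.5e+08)/2 = 9e+07 m.
vₚ = √(GM · (2/rₚ − 1/a)) = √(2.655e+20 · (2/3e+07 − 1/9e+07)) m/s ≈ 3.841e+06 m/s = 3841 km/s.
vₐ = √(GM · (2/rₐ − 1/a)) = √(2.655e+20 · (2/1.5e+08 − 1/9e+07)) m/s ≈ 7.681e+05 m/s = 768.1 km/s.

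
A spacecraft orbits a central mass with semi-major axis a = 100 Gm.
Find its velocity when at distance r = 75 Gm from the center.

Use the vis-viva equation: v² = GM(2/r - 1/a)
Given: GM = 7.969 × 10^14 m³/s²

Convert to SI: a = 100 Gm = 1e+11 m; r = 75 Gm = 7.5e+10 m.
Vis-viva: v = √(GM · (2/r − 1/a)).
2/r − 1/a = 2/7.5e+10 − 1/1e+11 = 1.66667e-11 m⁻¹.
v = √(7.969e+14 · 1.66667e-11) m/s ≈ 115.2 m/s = 115.2 m/s.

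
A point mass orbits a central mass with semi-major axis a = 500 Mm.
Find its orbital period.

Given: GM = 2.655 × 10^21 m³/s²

Convert to SI: a = 500 Mm = 5e+08 m.
Kepler's third law: T = 2π √(a³ / GM).
Substituting a = 5e+08 m and GM = 2.655e+21 m³/s²:
T = 2π √((5e+08)³ / 2.655e+21) s
T ≈ 1363 s = 22.72 minutes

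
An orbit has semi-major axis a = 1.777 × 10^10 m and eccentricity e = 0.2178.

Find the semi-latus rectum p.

p = a (1 − e²).
p = 1.777e+10 · (1 − (0.2178)²) = 1.777e+10 · 0.952563 ≈ 1.693e+10 m = 1.693 × 10^10 m.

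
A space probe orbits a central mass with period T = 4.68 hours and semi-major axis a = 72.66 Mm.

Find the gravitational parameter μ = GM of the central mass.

Convert to SI: T = 4.68 hours = 16848 s; a = 72.66 Mm = 7.266e+07 m.
GM = 4π² · a³ / T².
GM = 4π² · (7.266e+07)³ / (16848)² m³/s² ≈ 5.335e+16 m³/s² = 5.335 × 10^16 m³/s².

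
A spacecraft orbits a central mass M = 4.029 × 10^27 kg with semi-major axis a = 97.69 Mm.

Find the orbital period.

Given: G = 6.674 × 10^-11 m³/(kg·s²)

Convert to SI: a = 97.69 Mm = 9.769e+07 m.
GM = G · M = 6.674e-11 · 4.029e+27 = 2.68895e+17 m³/s².
Kepler's third law: T = 2π √(a³ / GM).
Substituting a = 9.769e+07 m and GM = 2.68895e+17 m³/s²:
T = 2π √((9.769e+07)³ / 2.68895e+17) s
T ≈ 1.17e+04 s = 3.25 hours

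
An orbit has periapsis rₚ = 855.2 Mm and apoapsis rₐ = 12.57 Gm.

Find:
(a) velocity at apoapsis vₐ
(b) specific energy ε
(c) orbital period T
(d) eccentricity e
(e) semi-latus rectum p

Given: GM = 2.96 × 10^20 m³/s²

Convert to SI: rₚ = 855.2 Mm = 8.552e+08 m; rₐ = 12.57 Gm = 1.257e+10 m.
(a) With a = (rₚ + rₐ)/2 = 6.7126e+09 m, vₐ = √(GM (2/rₐ − 1/a)) = √(2.96e+20 · (2/1.257e+10 − 1/6.7126e+09)) m/s ≈ 5.477e+04 m/s
(b) With a = (rₚ + rₐ)/2 = 6.7126e+09 m, ε = −GM/(2a) = −2.96e+20/(2 · 6.7126e+09) J/kg ≈ -2.205e+10 J/kg
(c) With a = (rₚ + rₐ)/2 = 6.7126e+09 m, T = 2π √(a³/GM) = 2π √((6.7126e+09)³/2.96e+20) s ≈ 2.008e+05 s
(d) e = (rₐ − rₚ)/(rₐ + rₚ) = (1.257e+10 − 8.552e+08)/(1.257e+10 + 8.552e+08) ≈ 0.8726
(e) From a = (rₚ + rₐ)/2 = 6.7126e+09 m and e = (rₐ − rₚ)/(rₐ + rₚ) = 0.872598, p = a(1 − e²) = 6.7126e+09 · (1 − (0.872598)²) ≈ 1.601e+09 m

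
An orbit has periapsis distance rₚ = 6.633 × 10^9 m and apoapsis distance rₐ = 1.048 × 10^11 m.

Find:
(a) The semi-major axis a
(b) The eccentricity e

(a) a = (rₚ + rₐ) / 2 = (6.633e+09 + 1.048e+11) / 2 ≈ 5.572e+10 m = 5.572 × 10^10 m.
(b) e = (rₐ − rₚ) / (rₐ + rₚ) = (1.048e+11 − 6.633e+09) / (1.048e+11 + 6.633e+09) ≈ 0.881.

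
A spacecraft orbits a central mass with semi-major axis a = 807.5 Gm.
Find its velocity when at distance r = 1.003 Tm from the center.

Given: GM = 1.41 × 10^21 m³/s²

Convert to SI: a = 807.5 Gm = 8.075e+11 m; r = 1.003 Tm = 1.003e+12 m.
Vis-viva: v = √(GM · (2/r − 1/a)).
2/r − 1/a = 2/1.003e+12 − 1/8.075e+11 = 7.55628e-13 m⁻¹.
v = √(1.41e+21 · 7.55628e-13) m/s ≈ 3.264e+04 m/s = 32.64 km/s.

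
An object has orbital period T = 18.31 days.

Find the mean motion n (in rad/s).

Convert to SI: T = 18.31 days = 1.58198e+06 s.
n = 2π / T.
n = 2π / 1.58198e+06 s ≈ 3.972e-06 rad/s.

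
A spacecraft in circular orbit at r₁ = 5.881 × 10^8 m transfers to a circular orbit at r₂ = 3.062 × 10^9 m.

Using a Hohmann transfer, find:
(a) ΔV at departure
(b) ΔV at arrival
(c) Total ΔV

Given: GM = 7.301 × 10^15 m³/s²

Transfer semi-major axis: a_t = (r₁ + r₂)/2 = (5.881e+08 + 3.062e+09)/2 = 1.82505e+09 m.
Circular speeds: v₁ = √(GM/r₁) = 3523.43 m/s, v₂ = √(GM/r₂) = 1544.15 m/s.
Transfer speeds (vis-viva v² = GM(2/r − 1/a_t)): v₁ᵗ = 4563.84 m/s, v₂ᵗ = 876.55 m/s.
(a) ΔV₁ = |v₁ᵗ − v₁| ≈ 1040 m/s = 1.04 km/s.
(b) ΔV₂ = |v₂ − v₂ᵗ| ≈ 667.6 m/s = 667.6 m/s.
(c) ΔV_total = ΔV₁ + ΔV₂ ≈ 1708 m/s = 1.708 km/s.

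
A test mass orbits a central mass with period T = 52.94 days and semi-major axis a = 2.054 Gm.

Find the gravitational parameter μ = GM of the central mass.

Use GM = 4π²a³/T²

Convert to SI: T = 52.94 days = 4.57402e+06 s; a = 2.054 Gm = 2.054e+09 m.
GM = 4π² · a³ / T².
GM = 4π² · (2.054e+09)³ / (4.57402e+06)² m³/s² ≈ 1.635e+16 m³/s² = 1.635 × 10^16 m³/s².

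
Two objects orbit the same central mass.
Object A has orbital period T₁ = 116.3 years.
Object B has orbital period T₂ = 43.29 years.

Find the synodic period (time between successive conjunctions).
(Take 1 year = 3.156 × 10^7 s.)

Convert to SI: T₁ = 116.3 years = 3.67043e+09 s; T₂ = 43.29 years = 1.36623e+09 s.
T_syn = |T₁ · T₂ / (T₁ − T₂)|.
T_syn = |3.67043e+09 · 1.36623e+09 / (3.67043e+09 − 1.36623e+09)| s ≈ 2.176e+09 s = 68.96 years.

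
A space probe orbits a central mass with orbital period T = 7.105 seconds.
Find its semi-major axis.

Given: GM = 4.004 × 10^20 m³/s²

Invert Kepler's third law: a = (GM · T² / (4π²))^(1/3).
Substituting T = 7.105 s and GM = 4.004e+20 m³/s²:
a = (4.004e+20 · (7.105)² / (4π²))^(1/3) m
a ≈ 8e+06 m = 8 Mm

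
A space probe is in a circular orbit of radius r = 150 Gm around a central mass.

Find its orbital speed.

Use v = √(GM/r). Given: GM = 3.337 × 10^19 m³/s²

Convert to SI: r = 150 Gm = 1.5e+11 m.
For a circular orbit, gravity supplies the centripetal force, so v = √(GM / r).
v = √(3.337e+19 / 1.5e+11) m/s ≈ 1.492e+04 m/s = 14.92 km/s.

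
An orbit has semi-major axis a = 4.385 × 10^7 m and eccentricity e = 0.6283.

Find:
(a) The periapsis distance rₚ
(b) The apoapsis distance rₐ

(a) rₚ = a(1 − e) = 4.385e+07 · (1 − 0.6283) = 4.385e+07 · 0.3717 ≈ 1.63e+07 m = 1.63 × 10^7 m.
(b) rₐ = a(1 + e) = 4.385e+07 · (1 + 0.6283) = 4.385e+07 · 1.6283 ≈ 7.14e+07 m = 7.14 × 10^7 m.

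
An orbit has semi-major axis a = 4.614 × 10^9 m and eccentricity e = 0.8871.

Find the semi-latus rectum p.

p = a (1 − e²).
p = 4.614e+09 · (1 − (0.8871)²) = 4.614e+09 · 0.213054 ≈ 9.83e+08 m = 9.83 × 10^8 m.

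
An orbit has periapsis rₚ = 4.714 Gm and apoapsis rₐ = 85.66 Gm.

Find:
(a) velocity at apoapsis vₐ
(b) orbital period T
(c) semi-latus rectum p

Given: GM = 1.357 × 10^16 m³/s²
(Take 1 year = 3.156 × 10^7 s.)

Convert to SI: rₚ = 4.714 Gm = 4.714e+09 m; rₐ = 85.66 Gm = 8.566e+10 m.
(a) With a = (rₚ + rₐ)/2 = 4.5187e+10 m, vₐ = √(GM (2/rₐ − 1/a)) = √(1.357e+16 · (2/8.566e+10 − 1/4.5187e+10)) m/s ≈ 128.6 m/s
(b) With a = (rₚ + rₐ)/2 = 4.5187e+10 m, T = 2π √(a³/GM) = 2π √((4.5187e+10)³/1.357e+16) s ≈ 5.181e+08 s
(c) From a = (rₚ + rₐ)/2 = 4.5187e+10 m and e = (rₐ − rₚ)/(rₐ + rₚ) = 0.895678, p = a(1 − e²) = 4.5187e+10 · (1 − (0.895678)²) ≈ 8.936e+09 m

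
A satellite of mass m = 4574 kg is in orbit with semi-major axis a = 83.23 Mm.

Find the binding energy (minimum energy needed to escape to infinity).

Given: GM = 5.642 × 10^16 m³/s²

Convert to SI: a = 83.23 Mm = 8.323e+07 m.
Total orbital energy is E = −GMm/(2a); binding energy is E_bind = −E = GMm/(2a).
E_bind = 5.642e+16 · 4574 / (2 · 8.323e+07) J ≈ 1.55e+12 J = 1.55 TJ.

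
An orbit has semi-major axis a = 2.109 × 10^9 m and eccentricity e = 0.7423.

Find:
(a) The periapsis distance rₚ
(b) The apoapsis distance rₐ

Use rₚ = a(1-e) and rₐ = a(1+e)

(a) rₚ = a(1 − e) = 2.109e+09 · (1 − 0.7423) = 2.109e+09 · 0.2577 ≈ 5.435e+08 m = 5.435 × 10^8 m.
(b) rₐ = a(1 + e) = 2.109e+09 · (1 + 0.7423) = 2.109e+09 · 1.7423 ≈ 3.675e+09 m = 3.675 × 10^9 m.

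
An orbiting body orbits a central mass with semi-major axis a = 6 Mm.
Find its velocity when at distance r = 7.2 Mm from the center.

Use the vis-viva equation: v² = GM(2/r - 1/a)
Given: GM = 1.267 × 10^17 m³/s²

Convert to SI: a = 6 Mm = 6e+06 m; r = 7.2 Mm = 7.2e+06 m.
Vis-viva: v = √(GM · (2/r − 1/a)).
2/r − 1/a = 2/7.2e+06 − 1/6e+06 = 1.11111e-07 m⁻¹.
v = √(1.267e+17 · 1.11111e-07) m/s ≈ 1.186e+05 m/s = 118.6 km/s.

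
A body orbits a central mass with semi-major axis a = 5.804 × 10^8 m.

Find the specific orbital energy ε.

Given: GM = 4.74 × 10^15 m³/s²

ε = −GM / (2a).
ε = −4.74e+15 / (2 · 5.804e+08) J/kg ≈ -4.083e+06 J/kg = -4.083 MJ/kg.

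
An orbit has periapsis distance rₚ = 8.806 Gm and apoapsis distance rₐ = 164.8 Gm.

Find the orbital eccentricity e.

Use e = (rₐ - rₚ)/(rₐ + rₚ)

Convert to SI: rₚ = 8.806 Gm = 8.806e+09 m; rₐ = 164.8 Gm = 1.648e+11 m.
e = (rₐ − rₚ) / (rₐ + rₚ).
e = (1.648e+11 − 8.806e+09) / (1.648e+11 + 8.806e+09) = 1.55994e+11 / 1.73606e+11 ≈ 0.8986.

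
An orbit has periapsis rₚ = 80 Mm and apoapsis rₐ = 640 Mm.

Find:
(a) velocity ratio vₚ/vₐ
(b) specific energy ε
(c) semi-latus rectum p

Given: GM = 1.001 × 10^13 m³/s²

Convert to SI: rₚ = 80 Mm = 8e+07 m; rₐ = 640 Mm = 6.4e+08 m.
(a) Conservation of angular momentum (rₚvₚ = rₐvₐ) gives vₚ/vₐ = rₐ/rₚ = 6.4e+08/8e+07 ≈ 8
(b) With a = (rₚ + rₐ)/2 = 3.6e+08 m, ε = −GM/(2a) = −1.001e+13/(2 · 3.6e+08) J/kg ≈ -1.39e+04 J/kg
(c) From a = (rₚ + rₐ)/2 = 3.6e+08 m and e = (rₐ − rₚ)/(rₐ + rₚ) = 0.777778, p = a(1 − e²) = 3.6e+08 · (1 − (0.777778)²) ≈ 1.422e+08 m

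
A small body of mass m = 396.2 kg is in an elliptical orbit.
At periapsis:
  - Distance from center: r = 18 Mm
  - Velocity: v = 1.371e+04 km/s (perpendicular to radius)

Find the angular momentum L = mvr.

Convert to SI: r = 18 Mm = 1.8e+07 m; v = 1.371e+04 km/s = 1.371e+07 m/s.
Since v is perpendicular to r, L = m · v · r.
L = 396.2 · 1.371e+07 · 1.8e+07 kg·m²/s ≈ 9.777e+16 kg·m²/s.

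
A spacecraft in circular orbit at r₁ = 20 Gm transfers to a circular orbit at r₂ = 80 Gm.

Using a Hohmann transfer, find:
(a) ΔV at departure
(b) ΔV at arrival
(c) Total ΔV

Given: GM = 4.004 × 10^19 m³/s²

Convert to SI: r₁ = 20 Gm = 2e+10 m; r₂ = 80 Gm = 8e+10 m.
Transfer semi-major axis: a_t = (r₁ + r₂)/2 = (2e+10 + 8e+10)/2 = 5e+10 m.
Circular speeds: v₁ = √(GM/r₁) = 44743.7 m/s, v₂ = √(GM/r₂) = 22371.9 m/s.
Transfer speeds (vis-viva v² = GM(2/r − 1/a_t)): v₁ᵗ = 56596.8 m/s, v₂ᵗ = 14149.2 m/s.
(a) ΔV₁ = |v₁ᵗ − v₁| ≈ 1.185e+04 m/s = 11.85 km/s.
(b) ΔV₂ = |v₂ − v₂ᵗ| ≈ 8223 m/s = 8.223 km/s.
(c) ΔV_total = ΔV₁ + ΔV₂ ≈ 2.008e+04 m/s = 20.08 km/s.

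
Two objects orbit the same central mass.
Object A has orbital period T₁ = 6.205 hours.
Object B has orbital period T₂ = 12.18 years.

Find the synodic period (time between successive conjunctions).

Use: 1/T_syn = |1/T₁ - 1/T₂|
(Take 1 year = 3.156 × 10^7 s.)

Convert to SI: T₁ = 6.205 hours = 22338 s; T₂ = 12.18 years = 3.84401e+08 s.
T_syn = |T₁ · T₂ / (T₁ − T₂)|.
T_syn = |22338 · 3.84401e+08 / (22338 − 3.84401e+08)| s ≈ 2.234e+04 s = 6.205 hours.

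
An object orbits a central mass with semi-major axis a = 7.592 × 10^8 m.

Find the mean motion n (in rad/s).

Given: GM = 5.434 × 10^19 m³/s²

n = √(GM / a³).
n = √(5.434e+19 / (7.592e+08)³) rad/s ≈ 0.0003524 rad/s.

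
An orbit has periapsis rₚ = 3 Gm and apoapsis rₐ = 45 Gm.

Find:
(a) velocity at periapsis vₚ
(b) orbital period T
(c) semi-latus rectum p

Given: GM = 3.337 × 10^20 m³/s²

Convert to SI: rₚ = 3 Gm = 3e+09 m; rₐ = 45 Gm = 4.5e+10 m.
(a) With a = (rₚ + rₐ)/2 = 2.4e+10 m, vₚ = √(GM (2/rₚ − 1/a)) = √(3.337e+20 · (2/3e+09 − 1/2.4e+10)) m/s ≈ 4.567e+05 m/s
(b) With a = (rₚ + rₐ)/2 = 2.4e+10 m, T = 2π √(a³/GM) = 2π √((2.4e+10)³/3.337e+20) s ≈ 1.279e+06 s
(c) From a = (rₚ + rₐ)/2 = 2.4e+10 m and e = (rₐ − rₚ)/(rₐ + rₚ) = 0.875, p = a(1 − e²) = 2.4e+10 · (1 − (0.875)²) ≈ 5.625e+09 m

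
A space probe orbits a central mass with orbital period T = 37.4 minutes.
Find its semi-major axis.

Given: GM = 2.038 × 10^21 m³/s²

Convert to SI: T = 37.4 minutes = 2244 s.
Invert Kepler's third law: a = (GM · T² / (4π²))^(1/3).
Substituting T = 2244 s and GM = 2.038e+21 m³/s²:
a = (2.038e+21 · (2244)² / (4π²))^(1/3) m
a ≈ 6.382e+08 m = 6.382 × 10^8 m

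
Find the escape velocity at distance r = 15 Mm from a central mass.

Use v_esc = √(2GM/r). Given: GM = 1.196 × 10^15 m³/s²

Convert to SI: r = 15 Mm = 1.5e+07 m.
Escape velocity comes from setting total energy to zero: ½v² − GM/r = 0 ⇒ v_esc = √(2GM / r).
v_esc = √(2 · 1.196e+15 / 1.5e+07) m/s ≈ 1.263e+04 m/s = 12.63 km/s.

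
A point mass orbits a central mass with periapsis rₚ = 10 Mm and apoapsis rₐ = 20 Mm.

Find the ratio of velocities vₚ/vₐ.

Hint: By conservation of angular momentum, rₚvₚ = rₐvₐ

Convert to SI: rₚ = 10 Mm = 1e+07 m; rₐ = 20 Mm = 2e+07 m.
Conservation of angular momentum gives rₚvₚ = rₐvₐ, so vₚ/vₐ = rₐ/rₚ.
vₚ/vₐ = 2e+07 / 1e+07 ≈ 2.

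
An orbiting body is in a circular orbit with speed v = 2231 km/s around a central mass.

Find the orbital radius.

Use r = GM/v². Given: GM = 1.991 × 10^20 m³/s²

Convert to SI: v = 2231 km/s = 2.231e+06 m/s.
For a circular orbit, v² = GM / r, so r = GM / v².
r = 1.991e+20 / (2.231e+06)² m ≈ 4e+07 m = 40 Mm.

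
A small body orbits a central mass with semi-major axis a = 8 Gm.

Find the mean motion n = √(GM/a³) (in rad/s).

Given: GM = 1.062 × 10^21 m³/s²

Convert to SI: a = 8 Gm = 8e+09 m.
n = √(GM / a³).
n = √(1.062e+21 / (8e+09)³) rad/s ≈ 4.554e-05 rad/s.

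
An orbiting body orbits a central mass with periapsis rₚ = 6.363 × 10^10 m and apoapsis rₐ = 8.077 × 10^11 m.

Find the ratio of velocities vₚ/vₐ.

Conservation of angular momentum gives rₚvₚ = rₐvₐ, so vₚ/vₐ = rₐ/rₚ.
vₚ/vₐ = 8.077e+11 / 6.363e+10 ≈ 12.69.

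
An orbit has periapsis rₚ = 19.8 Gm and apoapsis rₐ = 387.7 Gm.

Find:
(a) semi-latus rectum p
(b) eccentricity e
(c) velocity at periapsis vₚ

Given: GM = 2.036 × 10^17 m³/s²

Convert to SI: rₚ = 19.8 Gm = 1.98e+10 m; rₐ = 387.7 Gm = 3.877e+11 m.
(a) From a = (rₚ + rₐ)/2 = 2.0375e+11 m and e = (rₐ − rₚ)/(rₐ + rₚ) = 0.902822, p = a(1 − e²) = 2.0375e+11 · (1 − (0.902822)²) ≈ 3.768e+10 m
(b) e = (rₐ − rₚ)/(rₐ + rₚ) = (3.877e+11 − 1.98e+10)/(3.877e+11 + 1.98e+10) ≈ 0.9028
(c) With a = (rₚ + rₐ)/2 = 2.0375e+11 m, vₚ = √(GM (2/rₚ − 1/a)) = √(2.036e+17 · (2/1.98e+10 − 1/2.0375e+11)) m/s ≈ 4423 m/s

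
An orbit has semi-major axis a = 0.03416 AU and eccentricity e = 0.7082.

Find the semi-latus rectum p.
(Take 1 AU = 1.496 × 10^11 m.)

Convert to SI: a = 0.03416 AU = 5.11034e+09 m.
p = a (1 − e²).
p = 5.11034e+09 · (1 − (0.7082)²) = 5.11034e+09 · 0.498453 ≈ 2.547e+09 m = 0.01703 AU.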